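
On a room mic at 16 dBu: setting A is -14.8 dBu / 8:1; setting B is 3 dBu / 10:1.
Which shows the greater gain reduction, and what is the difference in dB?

A: 30.8 dB over, compressed to 3.85 dB over, so 26.95 dB of GR.
B: 13 dB over, compressed to 1.3 dB over, so 11.7 dB of GR.
A reduces 15.25 dB more.

A, by 15.25 dB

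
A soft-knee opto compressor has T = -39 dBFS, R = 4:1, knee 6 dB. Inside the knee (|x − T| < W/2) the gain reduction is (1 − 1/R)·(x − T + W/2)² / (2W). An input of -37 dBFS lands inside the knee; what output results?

x − T + W/2 = -37 − (-39) + 3 = 5.
GR = (1 − 1/4) × 5² / 12 = 0.75 × 25 / 12 = 1.5625 dB.
Output = -37 − 1.5625 = -38.5625 dBFS.

-38.5625 dBFS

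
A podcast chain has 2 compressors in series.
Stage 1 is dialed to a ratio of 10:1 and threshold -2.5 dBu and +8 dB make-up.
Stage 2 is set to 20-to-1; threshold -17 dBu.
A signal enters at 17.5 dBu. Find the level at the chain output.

Stage 1: overshoot 20 dB → 20/10 = 2 dB → -0.5 dBu; +8 dB make-up → 7.5 dBu.
Stage 2: overshoot 24.5 dB → 24.5/20 = 1.225 dB → -15.775 dBu.

-15.775 dBu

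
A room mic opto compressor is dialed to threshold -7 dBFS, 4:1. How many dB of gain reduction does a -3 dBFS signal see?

-3 dBFS exceeds the threshold by 4 dB.
After 4:1 compression the overshoot becomes 4/4 = 1 dB.
Gain reduction = 4 − 1 = 3 dB.

3 dB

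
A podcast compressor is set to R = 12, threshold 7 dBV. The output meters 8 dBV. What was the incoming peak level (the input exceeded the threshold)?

19 dBV

The compressed level sits 8 − 7 = 1 dB over threshold.
Before 12:1 compression the overshoot was 1 × 12 = 12 dB, so input = 7 + 12 = 19 dBV.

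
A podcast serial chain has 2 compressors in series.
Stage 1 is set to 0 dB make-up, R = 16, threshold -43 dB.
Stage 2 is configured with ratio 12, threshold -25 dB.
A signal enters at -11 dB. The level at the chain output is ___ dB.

Stage 1: 32 dB above -43 dB, reduced 16:1 to 2 dB above → -41 dB.
Stage 2: -41 dB ≤ -25 dB, so stage 2 doesn't engage; output -41 dB.

-41 dB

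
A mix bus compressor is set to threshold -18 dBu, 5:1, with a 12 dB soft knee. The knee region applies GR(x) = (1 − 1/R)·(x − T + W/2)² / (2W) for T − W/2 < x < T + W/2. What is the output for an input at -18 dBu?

x − T + W/2 = -18 − (-18) + 6 = 6.
GR = (1 − 1/5) × 6² / 24 = 0.8 × 36 / 24 = 1.2 dB.
Output = -18 − 1.2 = -19.2 dBu.

-19.2 dBu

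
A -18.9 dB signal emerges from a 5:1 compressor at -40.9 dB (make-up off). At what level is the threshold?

-46.4 dB

Input is 27.5 dB above T (since output overshoot × R = input overshoot: (-40.9 − T)·5 = -18.9 − T gives T = -46.4 dB).
Check: -46.4 + (-18.9 − (-46.4))/5 = -46.4 + 5.5 = -40.9 dB. ✓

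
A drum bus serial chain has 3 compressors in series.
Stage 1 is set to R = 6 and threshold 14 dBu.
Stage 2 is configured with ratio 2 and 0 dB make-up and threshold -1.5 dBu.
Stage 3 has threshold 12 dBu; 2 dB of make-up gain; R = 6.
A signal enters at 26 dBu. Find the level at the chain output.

9.25 dBu

Stage 1: overshoot 12 dB → 12/6 = 2 dB → 16 dBu.
Stage 2: 17.5 dB above -1.5 dBu, reduced 2:1 to 8.75 dB above → 7.25 dBu.
Stage 3: below threshold (7.25 ≤ 12); passes unchanged; make-up brings it to 9.25 dBu.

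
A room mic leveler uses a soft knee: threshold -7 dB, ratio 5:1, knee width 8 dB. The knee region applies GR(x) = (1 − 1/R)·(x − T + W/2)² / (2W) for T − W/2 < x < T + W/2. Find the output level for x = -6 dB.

x − T + W/2 = -6 − (-7) + 4 = 5.
GR = (1 − 1/5) × 5² / 16 = 0.8 × 25 / 16 = 1.25 dB.
Output = -6 − 1.25 = -7.25 dB.

-7.25 dB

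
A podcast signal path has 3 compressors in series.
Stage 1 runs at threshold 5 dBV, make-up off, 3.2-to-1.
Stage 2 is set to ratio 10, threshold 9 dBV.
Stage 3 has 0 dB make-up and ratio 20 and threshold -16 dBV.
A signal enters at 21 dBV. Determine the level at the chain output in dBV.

-14.745 dBV

Stage 1: 16 dB above 5 dBV, reduced 3.2:1 to 5 dB above → 10 dBV.
Stage 2: 1 dB above 9 dBV, reduced 10:1 to 0.1 dB above → 9.1 dBV.
Stage 3: 25.1 dB above -16 dBV, reduced 20:1 to 1.255 dB above → -14.745 dBV.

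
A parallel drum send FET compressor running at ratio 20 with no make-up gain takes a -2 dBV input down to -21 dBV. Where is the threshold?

-22 dBV

Gain reduction = -2 − (-21) = 19 dB; output overshoot = GR / (R − 1) = 19 / 19 = 1 dB.
Threshold = output − output overshoot = -21 − 1 = -22 dBV.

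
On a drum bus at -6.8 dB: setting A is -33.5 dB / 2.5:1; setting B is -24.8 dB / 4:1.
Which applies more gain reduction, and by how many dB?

A: overshoot 26.7 dB → output overshoot 10.68 dB → GR 16.02 dB.
B: overshoot 18 dB → output overshoot 4.5 dB → GR 13.5 dB.
A reduces 2.52 dB more.

A, by 2.52 dB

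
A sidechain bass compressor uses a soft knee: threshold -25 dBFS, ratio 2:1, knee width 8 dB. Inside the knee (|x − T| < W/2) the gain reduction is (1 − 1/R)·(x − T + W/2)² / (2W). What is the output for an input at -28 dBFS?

-28.03125 dBFS

x − T + W/2 = -28 − (-25) + 4 = 1.
GR = (1 − 1/2) × 1² / 16 = 0.5 × 1 / 16 = 0.03125 dB.
Output = -28 − 0.03125 = -28.03125 dBFS.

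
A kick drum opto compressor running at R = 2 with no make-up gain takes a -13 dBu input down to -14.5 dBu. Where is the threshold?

Gain reduction = -13 − (-14.5) = 1.5 dB; output overshoot = GR / (R − 1) = 1.5 / 1 = 1.5 dB.
Threshold = output − output overshoot = -14.5 − 1.5 = -16 dBu.

-16 dBu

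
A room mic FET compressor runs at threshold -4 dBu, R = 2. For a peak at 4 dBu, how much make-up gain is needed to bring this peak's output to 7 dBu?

Without make-up, output = threshold + overshoot/2 = -4 + 4 = 0 dBu.
Gap to target: 7 dB.

7 dB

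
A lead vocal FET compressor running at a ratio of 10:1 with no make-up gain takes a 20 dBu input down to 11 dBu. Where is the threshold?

10 dBu

Let T be the threshold. Output overshoot = (input overshoot)/R, so 11 − T = (20 − T)/10.
10·(11 − T) = 20 − T → 9·T = 110 − 20 = 90.
T = 90/9 = 10 dBu.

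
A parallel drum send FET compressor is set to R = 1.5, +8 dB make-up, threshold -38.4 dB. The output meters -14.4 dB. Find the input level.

Before make-up, the level was -14.4 − 8 = -22.4 dB.
That's 16 dB above the -38.4 dB threshold.
Input overshoot = R × output overshoot = 24 dB → input = -38.4 + 24 = -14.4 dB.

-14.4 dB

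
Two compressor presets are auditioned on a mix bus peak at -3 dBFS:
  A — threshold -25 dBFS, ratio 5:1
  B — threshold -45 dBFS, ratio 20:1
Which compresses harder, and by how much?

A: 22 dB over, compressed to 4.4 dB over, so 17.6 dB of GR.
B: 42 dB over, compressed to 2.1 dB over, so 39.9 dB of GR.
B reduces 22.3 dB more.

B, by 22.3 dB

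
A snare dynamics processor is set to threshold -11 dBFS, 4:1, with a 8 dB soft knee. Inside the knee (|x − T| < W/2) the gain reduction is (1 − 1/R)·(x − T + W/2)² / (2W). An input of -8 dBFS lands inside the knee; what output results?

-10.296875 dBFS

x − T + W/2 = -8 − (-11) + 4 = 7.
GR = (1 − 1/4) × 7² / 16 = 0.75 × 49 / 16 = 2.296875 dB.
Output = -8 − 2.296875 = -10.296875 dBFS.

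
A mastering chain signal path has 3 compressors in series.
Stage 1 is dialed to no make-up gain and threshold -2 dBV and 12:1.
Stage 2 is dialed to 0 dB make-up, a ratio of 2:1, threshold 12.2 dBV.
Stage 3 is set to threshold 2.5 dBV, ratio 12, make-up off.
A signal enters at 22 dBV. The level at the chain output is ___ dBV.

0 dBV

Stage 1: 24 dB above -2 dBV, reduced 12:1 to 2 dB above → 0 dBV.
Stage 2: below threshold (0 ≤ 12.2); passes unchanged; output 0 dBV.
Stage 3: below threshold (0 ≤ 2.5); passes unchanged; output 0 dBV.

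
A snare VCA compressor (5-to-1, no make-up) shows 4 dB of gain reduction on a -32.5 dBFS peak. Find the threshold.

-37.5 dBFS

Gain reduction = -32.5 − (-36.5) = 4 dB; output overshoot = GR / (R − 1) = 4 / 4 = 1 dB.
Threshold = output − output overshoot = -36.5 − 1 = -37.5 dBFS.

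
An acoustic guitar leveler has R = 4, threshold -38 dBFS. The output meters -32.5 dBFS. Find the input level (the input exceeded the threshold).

-16 dBFS

The compressed level sits -32.5 − (-38) = 5.5 dB over threshold.
Before 4:1 compression the overshoot was 5.5 × 4 = 22 dB, so input = -38 + 22 = -16 dBFS.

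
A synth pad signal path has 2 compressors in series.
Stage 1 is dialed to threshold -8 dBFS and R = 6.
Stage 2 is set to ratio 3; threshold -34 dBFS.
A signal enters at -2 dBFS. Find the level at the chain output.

-25 dBFS

Stage 1: overshoot 6 dB → 6/6 = 1 dB → -7 dBFS.
Stage 2: -7 dBFS is 27 dB over -34 dBFS; at 3:1 that becomes 9 dB over, giving -25 dBFS.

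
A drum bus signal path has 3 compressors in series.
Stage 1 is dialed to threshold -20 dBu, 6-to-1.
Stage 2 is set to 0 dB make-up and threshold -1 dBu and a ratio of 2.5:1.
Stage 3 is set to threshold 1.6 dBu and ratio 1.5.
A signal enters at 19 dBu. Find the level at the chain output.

Stage 1: 19 dBu is 39 dB over -20 dBu; at 6:1 that becomes 6.5 dB over, giving -13.5 dBu.
Stage 2: below threshold (-13.5 ≤ -1); passes unchanged; output -13.5 dBu.
Stage 3: -13.5 dBu ≤ 1.6 dBu, so stage 3 doesn't engage; output -13.5 dBu.

-13.5 dBu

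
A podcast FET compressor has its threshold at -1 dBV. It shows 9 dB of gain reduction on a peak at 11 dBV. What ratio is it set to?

4:1

Input overshoot = 11 − (-1) = 12 dB.
Output overshoot = 12 − 9 = 3 dB.
Ratio = input overshoot / output overshoot = 12 / 3 = 4.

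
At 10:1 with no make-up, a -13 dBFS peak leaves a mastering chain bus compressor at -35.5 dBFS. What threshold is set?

-38 dBFS

Input is 25 dB above T (since output overshoot × R = input overshoot: (-35.5 − T)·10 = -13 − T gives T = -38 dBFS).
Check: -38 + (-13 − (-38))/10 = -38 + 2.5 = -35.5 dBFS. ✓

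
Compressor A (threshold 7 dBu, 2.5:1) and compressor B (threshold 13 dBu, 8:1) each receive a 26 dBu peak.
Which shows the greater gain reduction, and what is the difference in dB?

A, by 0.025 dB

A: GR = 19 − 19/2.5 = 11.4 dB.
B: GR = 13 − 13/8 = 11.375 dB.
Difference: 0.025 dB in favour of A.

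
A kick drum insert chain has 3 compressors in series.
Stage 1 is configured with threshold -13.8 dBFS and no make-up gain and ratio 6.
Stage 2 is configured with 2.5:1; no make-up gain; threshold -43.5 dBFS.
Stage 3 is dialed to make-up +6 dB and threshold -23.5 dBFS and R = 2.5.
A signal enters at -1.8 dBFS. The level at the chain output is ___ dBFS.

-24.82 dBFS

Stage 1: 12 dB above -13.8 dBFS, reduced 6:1 to 2 dB above → -11.8 dBFS.
Stage 2: -11.8 dBFS is 31.7 dB over -43.5 dBFS; at 2.5:1 that becomes 12.68 dB over, giving -30.82 dBFS.
Stage 3: -30.82 dBFS ≤ -23.5 dBFS, so stage 3 doesn't engage; make-up brings it to -24.82 dBFS.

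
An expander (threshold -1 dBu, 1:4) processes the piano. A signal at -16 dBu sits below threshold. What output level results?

Undershoot = (-1) − (-16) = 15 dB.
At 1:4, that expands to 60 dB under threshold.
Output = -1 − 60 = -61 dBu.

-61 dBu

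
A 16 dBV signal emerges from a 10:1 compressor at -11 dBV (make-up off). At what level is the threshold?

-14 dBV

Gain reduction = 16 − (-11) = 27 dB; output overshoot = GR / (R − 1) = 27 / 9 = 3 dB.
Threshold = output − output overshoot = -11 − 3 = -14 dBV.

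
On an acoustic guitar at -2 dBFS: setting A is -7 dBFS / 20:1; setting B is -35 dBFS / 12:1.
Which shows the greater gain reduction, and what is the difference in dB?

B, by 25.5 dB

A: 5 dB over, compressed to 0.25 dB over, so 4.75 dB of GR.
B: 33 dB over, compressed to 2.75 dB over, so 30.25 dB of GR.
Difference: 25.5 dB in favour of B.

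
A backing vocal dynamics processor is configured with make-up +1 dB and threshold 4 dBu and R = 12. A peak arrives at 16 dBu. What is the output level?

6 dBu

The input is 12 dB above the 4 dBu threshold.
At 12:1 the overshoot is divided by 12, leaving 1 dB above threshold.
So the level is 4 + 1 = 5 dBu; make-up adds 1 dB, giving 6 dBu.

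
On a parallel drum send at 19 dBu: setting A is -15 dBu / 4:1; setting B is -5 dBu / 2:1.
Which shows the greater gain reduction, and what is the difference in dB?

A: GR = 34 − 34/4 = 25.5 dB.
B: GR = 24 − 24/2 = 12 dB.
A reduces 13.5 dB more.

A, by 13.5 dB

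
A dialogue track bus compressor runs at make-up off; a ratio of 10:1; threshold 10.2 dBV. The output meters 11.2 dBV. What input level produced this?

Post-compression overshoot = 11.2 − 10.2 = 1 dB.
Before 10:1 compression the overshoot was 1 × 10 = 10 dB, so input = 10.2 + 10 = 20.2 dBV.

20.2 dBV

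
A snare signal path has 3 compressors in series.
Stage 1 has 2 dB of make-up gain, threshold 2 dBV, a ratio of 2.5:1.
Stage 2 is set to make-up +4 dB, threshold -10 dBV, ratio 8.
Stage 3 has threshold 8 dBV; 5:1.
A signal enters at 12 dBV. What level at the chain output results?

-3.75 dBV

Stage 1: 10 dB above 2 dBV, reduced 2.5:1 to 4 dB above → 6 dBV; +2 dB make-up → 8 dBV.
Stage 2: 8 dBV is 18 dB over -10 dBV; at 8:1 that becomes 2.25 dB over, giving -7.75 dBV; +4 dB make-up → -3.75 dBV.
Stage 3: -3.75 dBV ≤ 8 dBV, so stage 3 doesn't engage; output -3.75 dBV.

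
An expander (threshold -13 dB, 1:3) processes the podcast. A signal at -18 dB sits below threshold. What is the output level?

-28 dB

Below threshold, a 1:3 expander applies gain = (3−1)×(T − x) of attenuation.
(3−1) × 5 = 10 dB, so output = -18 − 10 = -28 dB.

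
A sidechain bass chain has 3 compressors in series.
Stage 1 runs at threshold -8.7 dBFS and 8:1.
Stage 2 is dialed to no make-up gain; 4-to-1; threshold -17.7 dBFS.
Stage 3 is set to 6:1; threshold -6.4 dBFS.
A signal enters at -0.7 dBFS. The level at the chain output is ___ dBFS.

-15.2 dBFS

Stage 1: overshoot 8 dB → 8/8 = 1 dB → -7.7 dBFS.
Stage 2: overshoot 10 dB → 10/4 = 2.5 dB → -15.2 dBFS.
Stage 3: -15.2 dBFS ≤ -6.4 dBFS, so stage 3 doesn't engage; output -15.2 dBFS.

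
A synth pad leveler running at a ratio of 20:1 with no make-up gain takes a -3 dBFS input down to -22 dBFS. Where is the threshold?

Let T be the threshold. Output overshoot = (input overshoot)/R, so -22 − T = (-3 − T)/20.
20·(-22 − T) = -3 − T → 19·T = -440 − (-3) = -437.
T = -437/19 = -23 dBFS.

-23 dBFS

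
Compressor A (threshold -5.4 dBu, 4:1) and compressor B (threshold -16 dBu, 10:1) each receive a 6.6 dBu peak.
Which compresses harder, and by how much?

B, by 11.34 dB

A: overshoot 12 dB → output overshoot 3 dB → GR 9 dB.
B: overshoot 22.6 dB → output overshoot 2.26 dB → GR 20.34 dB.
B reduces 11.34 dB more.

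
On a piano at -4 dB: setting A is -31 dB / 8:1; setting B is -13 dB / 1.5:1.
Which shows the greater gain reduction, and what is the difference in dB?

A: GR = 27 − 27/8 = 23.625 dB.
B: GR = 9 − 9/1.5 = 3 dB.
A reduces 20.625 dB more.

A, by 20.625 dB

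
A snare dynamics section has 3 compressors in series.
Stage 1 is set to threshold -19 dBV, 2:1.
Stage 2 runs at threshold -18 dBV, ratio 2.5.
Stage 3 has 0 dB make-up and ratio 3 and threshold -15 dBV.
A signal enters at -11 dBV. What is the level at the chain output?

Stage 1: -11 dBV is 8 dB over -19 dBV; at 2:1 that becomes 4 dB over, giving -15 dBV.
Stage 2: overshoot 3 dB → 3/2.5 = 1.2 dB → -16.8 dBV.
Stage 3: -16.8 dBV is at or below the -15 dBV threshold — no compression; output -16.8 dBV.

-16.8 dBV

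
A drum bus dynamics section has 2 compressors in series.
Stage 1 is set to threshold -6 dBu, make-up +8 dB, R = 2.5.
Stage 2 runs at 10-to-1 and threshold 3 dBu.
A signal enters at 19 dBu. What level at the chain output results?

3.9 dBu

Stage 1: 25 dB above -6 dBu, reduced 2.5:1 to 10 dB above → 4 dBu; +8 dB make-up → 12 dBu.
Stage 2: overshoot 9 dB → 9/10 = 0.9 dB → 3.9 dBu.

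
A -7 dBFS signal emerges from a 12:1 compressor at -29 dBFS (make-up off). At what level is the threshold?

Gain reduction = -7 − (-29) = 22 dB; output overshoot = GR / (R − 1) = 22 / 11 = 2 dB.
Threshold = output − output overshoot = -29 − 2 = -31 dBFS.

-31 dBFS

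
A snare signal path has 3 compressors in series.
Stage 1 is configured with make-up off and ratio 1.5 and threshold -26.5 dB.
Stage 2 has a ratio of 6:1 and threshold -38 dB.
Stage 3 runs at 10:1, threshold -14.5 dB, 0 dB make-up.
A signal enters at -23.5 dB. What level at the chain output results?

-35.75 dB

Stage 1: -23.5 dB is 3 dB over -26.5 dB; at 1.5:1 that becomes 2 dB over, giving -24.5 dB.
Stage 2: overshoot 13.5 dB → 13.5/6 = 2.25 dB → -35.75 dB.
Stage 3: below threshold (-35.75 ≤ -14.5); passes unchanged; output -35.75 dB.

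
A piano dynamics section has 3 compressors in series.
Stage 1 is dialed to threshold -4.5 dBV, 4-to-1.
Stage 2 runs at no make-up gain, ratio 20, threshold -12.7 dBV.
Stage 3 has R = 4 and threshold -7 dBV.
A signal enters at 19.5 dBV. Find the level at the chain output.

-11.99 dBV

Stage 1: 24 dB above -4.5 dBV, reduced 4:1 to 6 dB above → 1.5 dBV.
Stage 2: 14.2 dB above -12.7 dBV, reduced 20:1 to 0.71 dB above → -11.99 dBV.
Stage 3: below threshold (-11.99 ≤ -7); passes unchanged; output -11.99 dBV.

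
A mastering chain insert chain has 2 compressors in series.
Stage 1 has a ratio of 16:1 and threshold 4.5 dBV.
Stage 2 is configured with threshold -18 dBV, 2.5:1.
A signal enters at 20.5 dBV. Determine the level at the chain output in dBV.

-8.6 dBV

Stage 1: overshoot 16 dB → 16/16 = 1 dB → 5.5 dBV.
Stage 2: 23.5 dB above -18 dBV, reduced 2.5:1 to 9.4 dB above → -8.6 dBV.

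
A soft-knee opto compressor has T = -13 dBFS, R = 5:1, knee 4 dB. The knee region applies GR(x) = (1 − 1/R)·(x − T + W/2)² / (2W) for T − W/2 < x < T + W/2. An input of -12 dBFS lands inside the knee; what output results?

x − T + W/2 = -12 − (-13) + 2 = 3.
GR = (1 − 1/5) × 3² / 8 = 0.8 × 9 / 8 = 0.9 dB.
Output = -12 − 0.9 = -12.9 dBFS.

-12.9 dBFS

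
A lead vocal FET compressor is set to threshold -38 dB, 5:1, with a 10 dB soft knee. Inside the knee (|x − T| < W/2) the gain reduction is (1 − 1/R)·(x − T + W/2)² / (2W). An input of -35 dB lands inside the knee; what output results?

x − T + W/2 = -35 − (-38) + 5 = 8.
GR = (1 − 1/5) × 8² / 20 = 0.8 × 64 / 20 = 2.56 dB.
Output = -35 − 2.56 = -37.56 dB.

-37.56 dB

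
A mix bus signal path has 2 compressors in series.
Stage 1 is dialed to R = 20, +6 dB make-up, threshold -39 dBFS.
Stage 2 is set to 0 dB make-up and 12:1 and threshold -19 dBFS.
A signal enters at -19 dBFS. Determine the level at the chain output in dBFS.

Stage 1: 20 dB above -39 dBFS, reduced 20:1 to 1 dB above → -38 dBFS; +6 dB make-up → -32 dBFS.
Stage 2: -32 dBFS is at or below the -19 dBFS threshold — no compression; output -32 dBFS.

-32 dBFS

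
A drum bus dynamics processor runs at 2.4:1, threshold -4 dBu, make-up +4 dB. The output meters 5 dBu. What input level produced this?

Remove make-up: 5 − 4 = 1 dBu.
The compressed level sits 1 − (-4) = 5 dB over threshold.
Undo the ratio: input overshoot = 5 × 2.4 = 12 dB, giving input = 8 dBu.

8 dBu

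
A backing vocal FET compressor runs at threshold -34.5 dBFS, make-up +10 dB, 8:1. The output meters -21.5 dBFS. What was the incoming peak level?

-10.5 dBFS

Remove make-up: -21.5 − 10 = -31.5 dBFS.
The compressed level sits -31.5 − (-34.5) = 3 dB over threshold.
Undo the ratio: input overshoot = 3 × 8 = 24 dB, giving input = -10.5 dBFS.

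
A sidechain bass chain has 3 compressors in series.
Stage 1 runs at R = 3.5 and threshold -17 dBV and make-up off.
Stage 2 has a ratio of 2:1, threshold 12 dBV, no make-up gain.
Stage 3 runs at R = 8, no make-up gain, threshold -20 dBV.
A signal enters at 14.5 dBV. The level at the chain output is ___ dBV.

Stage 1: 14.5 dBV is 31.5 dB over -17 dBV; at 3.5:1 that becomes 9 dB over, giving -8 dBV.
Stage 2: -8 dBV ≤ 12 dBV, so stage 2 doesn't engage; output -8 dBV.
Stage 3: -8 dBV is 12 dB over -20 dBV; at 8:1 that becomes 1.5 dB over, giving -18.5 dBV.

-18.5 dBV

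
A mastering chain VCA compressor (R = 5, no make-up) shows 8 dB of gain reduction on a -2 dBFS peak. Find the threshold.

Gain reduction = -2 − (-10) = 8 dB; output overshoot = GR / (R − 1) = 8 / 4 = 2 dB.
Threshold = output − output overshoot = -10 − 2 = -12 dBFS.

-12 dBFS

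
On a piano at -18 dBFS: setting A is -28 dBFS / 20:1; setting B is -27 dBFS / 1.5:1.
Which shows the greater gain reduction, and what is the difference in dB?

A: overshoot 10 dB → output overshoot 0.5 dB → GR 9.5 dB.
B: overshoot 9 dB → output overshoot 6 dB → GR 3 dB.
A applies 6.5 dB more gain reduction.

A, by 6.5 dB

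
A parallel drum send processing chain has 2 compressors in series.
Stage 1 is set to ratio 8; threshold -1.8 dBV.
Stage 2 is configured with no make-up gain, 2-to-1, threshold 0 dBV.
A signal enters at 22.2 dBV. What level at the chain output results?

Stage 1: overshoot 24 dB → 24/8 = 3 dB → 1.2 dBV.
Stage 2: 1.2 dB above 0 dBV, reduced 2:1 to 0.6 dB above → 0.6 dBV.

0.6 dBV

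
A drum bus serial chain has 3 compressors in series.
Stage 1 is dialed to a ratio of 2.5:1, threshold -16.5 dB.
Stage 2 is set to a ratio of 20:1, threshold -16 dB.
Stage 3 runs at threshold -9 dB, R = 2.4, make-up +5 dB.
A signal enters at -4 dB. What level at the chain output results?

-10.775 dB

Stage 1: -4 dB is 12.5 dB over -16.5 dB; at 2.5:1 that becomes 5 dB over, giving -11.5 dB.
Stage 2: -11.5 dB is 4.5 dB over -16 dB; at 20:1 that becomes 0.225 dB over, giving -15.775 dB.
Stage 3: -15.775 dB ≤ -9 dB, so stage 3 doesn't engage; make-up brings it to -10.775 dB.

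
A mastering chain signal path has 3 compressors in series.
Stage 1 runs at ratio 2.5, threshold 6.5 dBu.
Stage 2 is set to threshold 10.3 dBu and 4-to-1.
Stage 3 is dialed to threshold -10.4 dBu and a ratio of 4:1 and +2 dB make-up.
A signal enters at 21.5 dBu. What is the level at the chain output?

-3.0875 dBu

Stage 1: 15 dB above 6.5 dBu, reduced 2.5:1 to 6 dB above → 12.5 dBu.
Stage 2: overshoot 2.2 dB → 2.2/4 = 0.55 dB → 10.85 dBu.
Stage 3: 10.85 dBu is 21.25 dB over -10.4 dBu; at 4:1 that becomes 5.3125 dB over, giving -5.0875 dBu; +2 dB make-up → -3.0875 dBu.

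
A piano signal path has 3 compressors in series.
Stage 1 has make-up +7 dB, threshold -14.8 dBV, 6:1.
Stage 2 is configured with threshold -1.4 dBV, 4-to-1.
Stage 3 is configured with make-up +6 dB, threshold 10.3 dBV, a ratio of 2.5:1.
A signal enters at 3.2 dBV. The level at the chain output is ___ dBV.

1.2 dBV

Stage 1: 3.2 dBV is 18 dB over -14.8 dBV; at 6:1 that becomes 3 dB over, giving -11.8 dBV; +7 dB make-up → -4.8 dBV.
Stage 2: below threshold (-4.8 ≤ -1.4); passes unchanged; output -4.8 dBV.
Stage 3: below threshold (-4.8 ≤ 10.3); passes unchanged; make-up brings it to 1.2 dBV.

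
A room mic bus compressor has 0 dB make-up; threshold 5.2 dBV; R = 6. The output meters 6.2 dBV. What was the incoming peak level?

11.2 dBV

That's 1 dB above the 5.2 dBV threshold.
Before 6:1 compression the overshoot was 1 × 6 = 6 dB, so input = 5.2 + 6 = 11.2 dBV.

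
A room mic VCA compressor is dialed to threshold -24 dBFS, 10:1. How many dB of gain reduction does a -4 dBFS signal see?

Overshoot = -4 − (-24) = 20 dB.
A 10:1 ratio leaves 2 dB of that excess.
Gain reduction = 20 − 2 = 18 dB.

18 dB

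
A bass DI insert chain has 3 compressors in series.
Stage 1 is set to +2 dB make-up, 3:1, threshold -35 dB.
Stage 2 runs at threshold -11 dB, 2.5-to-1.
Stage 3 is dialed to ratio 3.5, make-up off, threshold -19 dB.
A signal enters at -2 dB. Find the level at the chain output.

Stage 1: overshoot 33 dB → 33/3 = 11 dB → -24 dB; +2 dB make-up → -22 dB.
Stage 2: below threshold (-22 ≤ -11); passes unchanged; output -22 dB.
Stage 3: -22 dB is at or below the -19 dB threshold — no compression; output -22 dB.

-22 dB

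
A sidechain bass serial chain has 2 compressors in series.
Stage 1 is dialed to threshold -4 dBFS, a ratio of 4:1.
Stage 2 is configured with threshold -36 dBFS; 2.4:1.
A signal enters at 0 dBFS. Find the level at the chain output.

Stage 1: overshoot 4 dB → 4/4 = 1 dB → -3 dBFS.
Stage 2: overshoot 33 dB → 33/2.4 = 13.75 dB → -22.25 dBFS.

-22.25 dBFS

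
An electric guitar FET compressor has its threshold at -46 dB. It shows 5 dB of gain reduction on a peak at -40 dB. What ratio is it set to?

6:1

Input overshoot = -40 − (-46) = 6 dB.
Output overshoot = 6 − 5 = 1 dB.
Ratio = input overshoot / output overshoot = 6 / 1 = 6.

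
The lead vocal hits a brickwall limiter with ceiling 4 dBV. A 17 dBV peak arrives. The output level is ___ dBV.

At ∞:1, everything above 4 dBV is held at the ceiling.

4 dBV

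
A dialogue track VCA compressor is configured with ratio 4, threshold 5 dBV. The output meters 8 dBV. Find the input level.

17 dBV

The compressed level sits 8 − 5 = 3 dB over threshold.
Input overshoot = R × output overshoot = 12 dB → input = 5 + 12 = 17 dBV.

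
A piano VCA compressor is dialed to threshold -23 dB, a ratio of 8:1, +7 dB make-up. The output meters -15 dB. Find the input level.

Remove make-up: -15 − 7 = -22 dB.
That's 1 dB above the -23 dB threshold.
Before 8:1 compression the overshoot was 1 × 8 = 8 dB, so input = -23 + 8 = -15 dB.

-15 dB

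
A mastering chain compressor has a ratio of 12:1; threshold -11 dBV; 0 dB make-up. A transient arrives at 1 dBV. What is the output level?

-10 dBV

1 dBV sits 12 dB over threshold.
12:1 compression reduces that to 12/12 = 1 dB over.
So the level is -11 + 1 = -10 dBV.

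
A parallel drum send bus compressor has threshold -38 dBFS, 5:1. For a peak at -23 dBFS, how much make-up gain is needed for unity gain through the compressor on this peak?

Overshoot 15 dB → 15/5 = 3 dB after compression, so the compressed level is -38 + 3 = -35 dBFS.
Make-up = target − compressed = -23 − (-35) = 12 dB.

12 dB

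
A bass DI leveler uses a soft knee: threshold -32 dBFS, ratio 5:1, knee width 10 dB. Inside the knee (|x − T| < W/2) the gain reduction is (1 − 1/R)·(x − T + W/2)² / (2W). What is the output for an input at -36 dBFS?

x − T + W/2 = -36 − (-32) + 5 = 1.
GR = (1 − 1/5) × 1² / 20 = 0.8 × 1 / 20 = 0.04 dB.
Output = -36 − 0.04 = -36.04 dBFS.

-36.04 dBFS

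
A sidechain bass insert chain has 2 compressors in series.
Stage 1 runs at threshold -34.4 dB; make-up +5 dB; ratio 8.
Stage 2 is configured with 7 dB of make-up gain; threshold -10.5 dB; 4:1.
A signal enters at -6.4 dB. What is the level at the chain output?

-18.9 dB

Stage 1: 28 dB above -34.4 dB, reduced 8:1 to 3.5 dB above → -30.9 dB; +5 dB make-up → -25.9 dB.
Stage 2: -25.9 dB is at or below the -10.5 dB threshold — no compression; make-up brings it to -18.9 dB.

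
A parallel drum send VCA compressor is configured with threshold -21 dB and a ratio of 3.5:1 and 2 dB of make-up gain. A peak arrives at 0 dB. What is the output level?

0 dB sits 21 dB over threshold.
The 21 dB excess becomes 6 dB after 3.5:1 reduction.
So the level is -21 + 6 = -15 dB; make-up adds 2 dB, giving -13 dB.

-13 dB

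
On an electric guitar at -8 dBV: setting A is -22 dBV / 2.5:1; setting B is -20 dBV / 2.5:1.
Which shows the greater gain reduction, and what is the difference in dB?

A, by 1.2 dB

A: GR = 14 − 14/2.5 = 8.4 dB.
B: GR = 12 − 12/2.5 = 7.2 dB.
Difference: 1.2 dB in favour of A.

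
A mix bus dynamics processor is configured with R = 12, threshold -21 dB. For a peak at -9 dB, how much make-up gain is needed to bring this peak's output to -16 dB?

4 dB

Without make-up, output = threshold + overshoot/12 = -21 + 1 = -20 dB.
Gap to target: 4 dB.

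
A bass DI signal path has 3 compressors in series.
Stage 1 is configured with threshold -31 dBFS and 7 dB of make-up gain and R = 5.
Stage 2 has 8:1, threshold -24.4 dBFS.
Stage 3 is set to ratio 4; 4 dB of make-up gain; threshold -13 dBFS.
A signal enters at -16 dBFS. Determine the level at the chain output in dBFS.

-19.975 dBFS

Stage 1: -16 dBFS is 15 dB over -31 dBFS; at 5:1 that becomes 3 dB over, giving -28 dBFS; +7 dB make-up → -21 dBFS.
Stage 2: 3.4 dB above -24.4 dBFS, reduced 8:1 to 0.425 dB above → -23.975 dBFS.
Stage 3: below threshold (-23.975 ≤ -13); passes unchanged; make-up brings it to -19.975 dBFS.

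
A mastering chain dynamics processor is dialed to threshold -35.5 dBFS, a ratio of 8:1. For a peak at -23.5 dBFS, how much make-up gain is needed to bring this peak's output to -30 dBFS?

Without make-up, output = threshold + overshoot/8 = -35.5 + 1.5 = -34 dBFS.
Gap to target: 4 dB.

4 dB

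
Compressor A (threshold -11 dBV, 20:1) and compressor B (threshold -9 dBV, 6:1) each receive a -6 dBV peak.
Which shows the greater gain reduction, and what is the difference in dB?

A, by 2.25 dB

A: overshoot 5 dB → output overshoot 0.25 dB → GR 4.75 dB.
B: overshoot 3 dB → output overshoot 0.5 dB → GR 2.5 dB.
A reduces 2.25 dB more.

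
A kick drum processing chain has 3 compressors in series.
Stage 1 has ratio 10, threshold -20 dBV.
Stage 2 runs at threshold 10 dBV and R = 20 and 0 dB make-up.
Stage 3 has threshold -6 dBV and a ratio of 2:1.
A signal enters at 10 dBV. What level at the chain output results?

-17 dBV

Stage 1: overshoot 30 dB → 30/10 = 3 dB → -17 dBV.
Stage 2: below threshold (-17 ≤ 10); passes unchanged; output -17 dBV.
Stage 3: -17 dBV is at or below the -6 dBV threshold — no compression; output -17 dBV.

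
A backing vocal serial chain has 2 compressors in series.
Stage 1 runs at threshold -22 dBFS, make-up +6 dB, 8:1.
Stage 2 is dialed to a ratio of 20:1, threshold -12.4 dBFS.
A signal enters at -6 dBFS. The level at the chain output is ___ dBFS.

-14 dBFS

Stage 1: overshoot 16 dB → 16/8 = 2 dB → -20 dBFS; +6 dB make-up → -14 dBFS.
Stage 2: below threshold (-14 ≤ -12.4); passes unchanged; output -14 dBFS.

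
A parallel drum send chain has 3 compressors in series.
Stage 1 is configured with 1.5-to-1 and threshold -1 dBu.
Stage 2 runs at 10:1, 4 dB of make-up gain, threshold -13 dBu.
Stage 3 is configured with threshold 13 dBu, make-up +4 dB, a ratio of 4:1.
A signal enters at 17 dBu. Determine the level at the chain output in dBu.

Stage 1: 17 dBu is 18 dB over -1 dBu; at 1.5:1 that becomes 12 dB over, giving 11 dBu.
Stage 2: 11 dBu is 24 dB over -13 dBu; at 10:1 that becomes 2.4 dB over, giving -10.6 dBu; +4 dB make-up → -6.6 dBu.
Stage 3: below threshold (-6.6 ≤ 13); passes unchanged; make-up brings it to -2.6 dBu.

-2.6 dBu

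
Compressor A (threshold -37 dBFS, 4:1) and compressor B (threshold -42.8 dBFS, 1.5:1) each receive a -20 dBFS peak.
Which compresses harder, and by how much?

A: GR = 17 − 17/4 = 12.75 dB.
B: GR = 22.8 − 22.8/1.5 = 7.6 dB.
A applies 5.15 dB more gain reduction.

A, by 5.15 dB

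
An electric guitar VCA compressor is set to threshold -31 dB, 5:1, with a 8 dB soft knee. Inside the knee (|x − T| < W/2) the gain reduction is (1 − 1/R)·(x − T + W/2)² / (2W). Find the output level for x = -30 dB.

x − T + W/2 = -30 − (-31) + 4 = 5.
GR = (1 − 1/5) × 5² / 16 = 0.8 × 25 / 16 = 1.25 dB.
Output = -30 − 1.25 = -31.25 dB.

-31.25 dB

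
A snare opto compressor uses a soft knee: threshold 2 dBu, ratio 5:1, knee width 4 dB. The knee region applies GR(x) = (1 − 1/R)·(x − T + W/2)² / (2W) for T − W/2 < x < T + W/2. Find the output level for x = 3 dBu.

x − T + W/2 = 3 − 2 + 2 = 3.
GR = (1 − 1/5) × 3² / 8 = 0.8 × 9 / 8 = 0.9 dB.
Output = 3 − 0.9 = 2.1 dBu.

2.1 dBu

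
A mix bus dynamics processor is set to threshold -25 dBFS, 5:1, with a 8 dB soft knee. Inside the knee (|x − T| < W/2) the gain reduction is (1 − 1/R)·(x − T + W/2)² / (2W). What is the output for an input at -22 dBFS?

-24.45 dBFS

x − T + W/2 = -22 − (-25) + 4 = 7.
GR = (1 − 1/5) × 7² / 16 = 0.8 × 49 / 16 = 2.45 dB.
Output = -22 − 2.45 = -24.45 dBFS.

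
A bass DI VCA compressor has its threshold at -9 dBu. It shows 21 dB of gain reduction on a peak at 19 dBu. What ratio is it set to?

4:1

Input overshoot = 19 − (-9) = 28 dB.
Output overshoot = 28 − 21 = 7 dB.
Ratio = input overshoot / output overshoot = 28 / 7 = 4.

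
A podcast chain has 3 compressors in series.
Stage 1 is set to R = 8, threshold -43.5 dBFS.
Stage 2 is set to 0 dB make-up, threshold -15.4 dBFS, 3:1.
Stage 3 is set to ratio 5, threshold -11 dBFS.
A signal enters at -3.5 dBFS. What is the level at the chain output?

-38.5 dBFS

Stage 1: -3.5 dBFS is 40 dB over -43.5 dBFS; at 8:1 that becomes 5 dB over, giving -38.5 dBFS.
Stage 2: -38.5 dBFS ≤ -15.4 dBFS, so stage 2 doesn't engage; output -38.5 dBFS.
Stage 3: -38.5 dBFS is at or below the -11 dBFS threshold — no compression; output -38.5 dBFS.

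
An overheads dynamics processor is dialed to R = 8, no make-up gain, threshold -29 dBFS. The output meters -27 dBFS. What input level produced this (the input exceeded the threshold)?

-13 dBFS

Post-compression overshoot = -27 − (-29) = 2 dB.
Undo the ratio: input overshoot = 2 × 8 = 16 dB, giving input = -13 dBFS.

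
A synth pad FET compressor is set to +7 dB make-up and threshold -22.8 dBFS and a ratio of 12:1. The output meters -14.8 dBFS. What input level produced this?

-10.8 dBFS

Before make-up, the level was -14.8 − 7 = -21.8 dBFS.
That's 1 dB above the -22.8 dBFS threshold.
Input overshoot = R × output overshoot = 12 dB → input = -22.8 + 12 = -10.8 dBFS.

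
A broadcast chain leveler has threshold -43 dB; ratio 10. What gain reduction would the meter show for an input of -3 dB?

The signal is 40 dB above threshold.
A 10:1 ratio leaves 4 dB of that excess.
So the signal is attenuated by 40 − 4 = 36 dB.

36 dB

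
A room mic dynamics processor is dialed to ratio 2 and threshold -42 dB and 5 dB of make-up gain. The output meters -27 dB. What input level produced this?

Before make-up, the level was -27 − 5 = -32 dB.
Post-compression overshoot = -32 − (-42) = 10 dB.
Before 2:1 compression the overshoot was 10 × 2 = 20 dB, so input = -42 + 20 = -22 dB.

-22 dB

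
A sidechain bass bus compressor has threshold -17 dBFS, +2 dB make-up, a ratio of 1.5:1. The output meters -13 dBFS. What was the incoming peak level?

Before make-up, the level was -13 − 2 = -15 dBFS.
That's 2 dB above the -17 dBFS threshold.
Input overshoot = R × output overshoot = 3 dB → input = -17 + 3 = -14 dBFS.

-14 dBFS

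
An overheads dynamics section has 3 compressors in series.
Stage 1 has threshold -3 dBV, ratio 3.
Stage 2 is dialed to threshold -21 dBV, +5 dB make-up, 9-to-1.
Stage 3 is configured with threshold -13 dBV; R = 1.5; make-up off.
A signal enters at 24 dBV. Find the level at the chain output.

Stage 1: 24 dBV is 27 dB over -3 dBV; at 3:1 that becomes 9 dB over, giving 6 dBV.
Stage 2: 6 dBV is 27 dB over -21 dBV; at 9:1 that becomes 3 dB over, giving -18 dBV; +5 dB make-up → -13 dBV.
Stage 3: -13 dBV is at or below the -13 dBV threshold — no compression; output -13 dBV.

-13 dBV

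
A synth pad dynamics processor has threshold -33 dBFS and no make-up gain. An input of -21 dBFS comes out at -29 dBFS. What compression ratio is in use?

3:1

Input overshoot = -21 − (-33) = 12 dB; output overshoot = -29 − (-33) = 4 dB.
Ratio = 12 / 4 = 3.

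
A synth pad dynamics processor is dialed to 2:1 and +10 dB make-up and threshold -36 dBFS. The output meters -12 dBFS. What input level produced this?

Remove make-up: -12 − 10 = -22 dBFS.
The compressed level sits -22 − (-36) = 14 dB over threshold.
Before 2:1 compression the overshoot was 14 × 2 = 28 dB, so input = -36 + 28 = -8 dBFS.

-8 dBFS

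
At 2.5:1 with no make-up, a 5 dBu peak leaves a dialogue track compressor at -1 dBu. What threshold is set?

-5 dBu

Gain reduction = 5 − (-1) = 6 dB; output overshoot = GR / (R − 1) = 6 / 1.5 = 4 dB.
Threshold = output − output overshoot = -1 − 4 = -5 dBu.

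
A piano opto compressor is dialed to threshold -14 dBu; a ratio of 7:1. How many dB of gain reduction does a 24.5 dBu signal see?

24.5 dBu exceeds the threshold by 38.5 dB.
A 7:1 ratio leaves 5.5 dB of that excess.
Gain reduction = 38.5 − 5.5 = 33 dB.

33 dB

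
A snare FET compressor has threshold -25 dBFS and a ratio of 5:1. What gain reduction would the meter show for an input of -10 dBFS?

Overshoot = -10 − (-25) = 15 dB.
After 5:1 compression the overshoot becomes 15/5 = 3 dB.
GR = overshoot in − overshoot out = 15 − 3 = 12 dB.

12 dB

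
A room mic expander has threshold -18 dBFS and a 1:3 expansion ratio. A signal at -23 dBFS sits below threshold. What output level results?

-33 dBFS

Undershoot = (-18) − (-23) = 5 dB.
At 1:3, that expands to 15 dB under threshold.
Output = -18 − 15 = -33 dBFS.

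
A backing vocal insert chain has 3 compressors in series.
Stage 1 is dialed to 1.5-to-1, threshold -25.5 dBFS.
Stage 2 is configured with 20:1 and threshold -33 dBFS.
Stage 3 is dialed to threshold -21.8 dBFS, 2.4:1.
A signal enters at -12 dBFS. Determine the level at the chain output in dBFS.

Stage 1: 13.5 dB above -25.5 dBFS, reduced 1.5:1 to 9 dB above → -16.5 dBFS.
Stage 2: -16.5 dBFS is 16.5 dB over -33 dBFS; at 20:1 that becomes 0.825 dB over, giving -32.175 dBFS.
Stage 3: -32.175 dBFS ≤ -21.8 dBFS, so stage 3 doesn't engage; output -32.175 dBFS.

-32.175 dBFS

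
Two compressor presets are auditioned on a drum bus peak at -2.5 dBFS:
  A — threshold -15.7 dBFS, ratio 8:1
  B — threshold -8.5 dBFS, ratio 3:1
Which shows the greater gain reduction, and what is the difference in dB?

A, by 7.55 dB

A: 13.2 dB over, compressed to 1.65 dB over, so 11.55 dB of GR.
B: 6 dB over, compressed to 2 dB over, so 4 dB of GR.
A reduces 7.55 dB more.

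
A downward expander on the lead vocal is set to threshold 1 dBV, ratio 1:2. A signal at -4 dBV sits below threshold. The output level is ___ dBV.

-9 dBV

Below threshold, a 1:2 expander applies gain = (2−1)×(T − x) of attenuation.
(2−1) × 5 = 5 dB, so output = -4 − 5 = -9 dBV.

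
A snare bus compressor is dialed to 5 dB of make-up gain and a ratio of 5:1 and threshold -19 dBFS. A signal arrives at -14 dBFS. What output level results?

-13 dBFS

Overshoot: -14 − (-19) = 5 dB.
The 5 dB excess becomes 1 dB after 5:1 reduction.
So the level is -19 + 1 = -18 dBFS; make-up adds 5 dB, giving -13 dBFS.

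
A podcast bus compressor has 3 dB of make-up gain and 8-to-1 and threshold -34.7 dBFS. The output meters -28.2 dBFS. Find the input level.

Stripping the +3 dB make-up gives -31.2 dBFS at the gain stage.
The compressed level sits -31.2 − (-34.7) = 3.5 dB over threshold.
Undo the ratio: input overshoot = 3.5 × 8 = 28 dB, giving input = -6.7 dBFS.

-6.7 dBFS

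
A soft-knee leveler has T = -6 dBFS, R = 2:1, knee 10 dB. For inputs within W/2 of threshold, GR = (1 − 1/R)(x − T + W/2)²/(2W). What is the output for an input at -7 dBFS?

x − T + W/2 = -7 − (-6) + 5 = 4.
GR = (1 − 1/2) × 4² / 20 = 0.5 × 16 / 20 = 0.4 dB.
Output = -7 − 0.4 = -7.4 dBFS.

-7.4 dBFS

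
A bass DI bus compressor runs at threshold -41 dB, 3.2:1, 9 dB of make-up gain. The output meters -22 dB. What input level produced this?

Remove make-up: -22 − 9 = -31 dB.
That's 10 dB above the -41 dB threshold.
Input overshoot = R × output overshoot = 32 dB → input = -41 + 32 = -9 dB.

-9 dB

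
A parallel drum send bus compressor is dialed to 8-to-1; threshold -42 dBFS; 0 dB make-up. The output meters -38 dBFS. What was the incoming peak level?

-10 dBFS

That's 4 dB above the -42 dBFS threshold.
Undo the ratio: input overshoot = 4 × 8 = 32 dB, giving input = -10 dBFS.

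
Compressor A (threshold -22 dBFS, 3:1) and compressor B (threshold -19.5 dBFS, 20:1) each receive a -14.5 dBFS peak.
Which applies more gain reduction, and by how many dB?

A: GR = 7.5 − 7.5/3 = 5 dB.
B: GR = 5 − 5/20 = 4.75 dB.
Difference: 0.25 dB in favour of A.

A, by 0.25 dB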